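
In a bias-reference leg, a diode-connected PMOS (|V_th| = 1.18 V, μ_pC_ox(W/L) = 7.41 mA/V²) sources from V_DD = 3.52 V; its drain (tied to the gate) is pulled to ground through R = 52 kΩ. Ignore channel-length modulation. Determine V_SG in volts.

With gate tied to drain, V_SG = V_SD ≥ V_SG − |V_th|, so the device is in saturation.
KCL at the drain: ½ k_p (V_SG − |V_th|)² = (V_DD − V_SG)/R.
Let x = V_SG − 1.18. Then 193 x² + x − 2.34 = 0, giving x = 0.108 V (positive root), so V_SG = 1.29 V.
I_D = (V_DD − V_SG)/R = (3.52 − 1.29) / 52 = 0.0429 mA.

V_SG = 1.29 V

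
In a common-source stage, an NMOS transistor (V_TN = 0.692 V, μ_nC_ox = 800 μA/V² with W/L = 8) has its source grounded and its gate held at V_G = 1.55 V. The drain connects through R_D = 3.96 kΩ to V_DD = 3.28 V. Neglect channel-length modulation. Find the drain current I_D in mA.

V_GS = V_G = 1.55 V, so V_ov = 1.55 − 0.692 = 0.858 V.
k_n = μ_nC_ox · (W/L) = 6.4 mA/V².
Assume saturation: I_D = ½ k_n V_ov² = 0.5 × 6.4 × 0.858² = 2.36 mA, giving V_DS = V_DD − I_D R_D = 3.28 − 2.36 × 3.96 = -6.05 V.
But -6.05 V < V_ov = 0.858 V, so the device is actually in triode.
In triode I_D = k_n[V_ov V_DS − ½ V_DS²] and I_D = (V_DD − V_DS)/R_D. Equating: 12.7 V_DS² − 22.75 V_DS + 3.28 = 0, giving V_DS = 0.158 V (the root below V_ov).
I_D = (3.28 − 0.158) / 3.96 = 0.788 mA.

I_D = 0.788 mA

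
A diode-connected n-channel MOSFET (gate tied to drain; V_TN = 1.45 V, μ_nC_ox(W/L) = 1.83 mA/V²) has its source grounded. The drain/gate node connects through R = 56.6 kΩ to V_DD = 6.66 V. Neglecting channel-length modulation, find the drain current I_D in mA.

I_D = 0.0866 mA

With gate tied to drain, V_GS = V_DS ≥ V_GS − V_TN, so the device is in saturation.
KCL at the drain: ½ k_n (V_GS − V_TN)² = (V_DD − V_GS)/R.
Let x = V_GS − 1.45. Then 51.8 x² + x − 5.21 = 0, giving x = 0.308 V (positive root), so V_GS = 1.76 V.
I_D = (V_DD − V_GS)/R = (6.66 − 1.76) / 56.6 = 0.0866 mA.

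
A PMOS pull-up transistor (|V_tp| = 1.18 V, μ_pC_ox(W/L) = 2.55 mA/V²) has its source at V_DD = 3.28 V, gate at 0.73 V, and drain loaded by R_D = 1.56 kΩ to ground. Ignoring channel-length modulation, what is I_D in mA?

V_SG = V_DD − V_G = 3.28 − 0.73 = 2.55 V, so V_ov = 2.55 − 1.18 = 1.37 V.
Assume saturation: I_D = ½ k_p V_ov² = 0.5 × 2.55 × 1.37² = 2.39 mA, giving V_SD = V_DD − I_D R_D = 3.28 − 2.39 × 1.56 = -0.453 V.
But -0.453 V < V_ov = 1.37 V, so the device is actually in triode.
In triode I_D = k_p[V_ov V_SD − ½ V_SD²] and I_D = (V_DD − V_SD)/R_D. Equating: 1.99 V_SD² − 6.45 V_SD + 3.28 = 0, giving V_SD = 0.632 V (the root below V_ov).
I_D = (3.28 − 0.632) / 1.56 = 1.7 mA.

I_D = 1.70 mA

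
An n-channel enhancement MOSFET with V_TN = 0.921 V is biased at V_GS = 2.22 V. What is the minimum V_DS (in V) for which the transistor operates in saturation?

The boundary between triode and saturation is V_DS = V_GS − V_TN = V_ov.
V_ov = 2.22 − 0.921 = 1.3 V.

V_DS,sat = 1.30 V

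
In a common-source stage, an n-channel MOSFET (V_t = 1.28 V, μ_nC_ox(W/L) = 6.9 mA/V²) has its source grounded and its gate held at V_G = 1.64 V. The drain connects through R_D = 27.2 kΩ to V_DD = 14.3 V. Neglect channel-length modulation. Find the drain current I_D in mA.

V_GS = V_G = 1.64 V, so V_ov = 1.64 − 1.28 = 0.36 V.
Assume saturation: I_D = ½ k_n V_ov² = 0.5 × 6.9 × 0.36² = 0.447 mA, giving V_DS = V_DD − I_D R_D = 14.3 − 0.447 × 27.2 = 2.14 V.
V_DS = 2.14 V ≥ V_ov = 0.36 V, confirming saturation.

I_D = 0.447 mA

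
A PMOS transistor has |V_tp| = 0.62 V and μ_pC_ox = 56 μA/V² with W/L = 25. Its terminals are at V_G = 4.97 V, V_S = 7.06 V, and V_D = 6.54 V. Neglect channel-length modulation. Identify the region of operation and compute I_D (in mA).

V_SG = V_S − V_G = 7.06 − 4.97 = 2.09 V; V_SD = V_S − V_D = 7.06 − 6.54 = 0.52 V.
k_p = μ_pC_ox · (W/L) = 1.4 mA/V².
V_ov = V_SG − |V_tp| = 2.09 − 0.62 = 1.47 V.
Since V_SD = 0.52 V < V_ov = 1.47 V, the device is in the triode region.
I_D = k_p [V_ov · V_SD − ½ V_SD²] = 1.4 × [1.47 × 0.52 − 0.5 × 0.52²] = 0.881 mA.

Triode; I_D = 0.881 mA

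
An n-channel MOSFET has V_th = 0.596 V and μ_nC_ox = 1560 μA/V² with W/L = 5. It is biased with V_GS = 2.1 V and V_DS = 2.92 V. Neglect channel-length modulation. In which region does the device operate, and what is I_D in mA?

Saturation; I_D = 8.82 mA

k_n = μ_nC_ox · (W/L) = 7.8 mA/V².
V_ov = V_GS − V_th = 2.1 − 0.596 = 1.5 V.
Since V_DS = 2.92 V ≥ V_ov = 1.5 V, the device is in saturation.
I_D = ½ k_n V_ov² = 0.5 × 7.8 × 1.5² = 8.82 mA.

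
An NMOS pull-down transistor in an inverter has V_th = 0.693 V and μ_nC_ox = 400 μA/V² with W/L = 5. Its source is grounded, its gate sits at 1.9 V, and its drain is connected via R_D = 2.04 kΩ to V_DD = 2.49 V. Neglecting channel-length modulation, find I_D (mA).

I_D = 0.971 mA

V_GS = V_G = 1.9 V, so V_ov = 1.9 − 0.693 = 1.21 V.
k_n = μ_nC_ox · (W/L) = 2 mA/V².
Assume saturation: I_D = ½ k_n V_ov² = 0.5 × 2 × 1.21² = 1.46 mA, giving V_DS = V_DD − I_D R_D = 2.49 − 1.46 × 2.04 = -0.482 V.
But -0.482 V < V_ov = 1.21 V, so the device is actually in triode.
In triode I_D = k_n[V_ov V_DS − ½ V_DS²] and I_D = (V_DD − V_DS)/R_D. Equating: 2.04 V_DS² − 5.925 V_DS + 2.49 = 0, giving V_DS = 0.51 V (the root below V_ov).
I_D = (2.49 − 0.51) / 2.04 = 0.971 mA.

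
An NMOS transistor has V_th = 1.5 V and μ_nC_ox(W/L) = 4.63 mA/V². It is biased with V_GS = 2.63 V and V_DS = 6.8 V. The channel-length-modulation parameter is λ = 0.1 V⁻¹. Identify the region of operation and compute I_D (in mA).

V_ov = V_GS − V_th = 2.63 − 1.5 = 1.13 V.
Since V_DS = 6.8 V ≥ V_ov = 1.13 V, the device is in saturation.
I_D = ½ k_n V_ov² (1 + λ V_DS) = 0.5 × 4.63 × 1.13² × (1 + 0.1 × 6.8) = 4.97 mA.

Saturation; I_D = 4.97 mA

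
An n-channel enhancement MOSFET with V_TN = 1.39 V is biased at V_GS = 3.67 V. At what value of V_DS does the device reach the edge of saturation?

V_DS,sat = 2.28 V

The boundary between triode and saturation is V_DS = V_GS − V_TN = V_ov.
V_ov = 3.67 − 1.39 = 2.28 V.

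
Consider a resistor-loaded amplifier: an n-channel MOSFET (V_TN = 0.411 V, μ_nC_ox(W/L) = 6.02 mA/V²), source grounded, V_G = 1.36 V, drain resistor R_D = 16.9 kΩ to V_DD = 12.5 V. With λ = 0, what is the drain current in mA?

I_D = 0.731 mA

V_GS = V_G = 1.36 V, so V_ov = 1.36 − 0.411 = 0.949 V.
Assume saturation: I_D = ½ k_n V_ov² = 0.5 × 6.02 × 0.949² = 2.71 mA, giving V_DS = V_DD − I_D R_D = 12.5 − 2.71 × 16.9 = -33.3 V.
But -33.3 V < V_ov = 0.949 V, so the device is actually in triode.
In triode I_D = k_n[V_ov V_DS − ½ V_DS²] and I_D = (V_DD − V_DS)/R_D. Equating: 50.9 V_DS² − 97.55 V_DS + 12.5 = 0, giving V_DS = 0.138 V (the root below V_ov).
I_D = (12.5 − 0.138) / 16.9 = 0.731 mA.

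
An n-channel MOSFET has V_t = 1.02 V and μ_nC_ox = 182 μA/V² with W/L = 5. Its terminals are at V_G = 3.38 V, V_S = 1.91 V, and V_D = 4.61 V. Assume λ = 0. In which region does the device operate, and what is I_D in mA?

V_GS = V_G − V_S = 3.38 − 1.91 = 1.47 V; V_DS = V_D − V_S = 4.61 − 1.91 = 2.7 V.
k_n = μ_nC_ox · (W/L) = 0.91 mA/V².
V_ov = V_GS − V_t = 1.47 − 1.02 = 0.45 V.
Since V_DS = 2.7 V ≥ V_ov = 0.45 V, the device is in saturation.
I_D = ½ k_n V_ov² = 0.5 × 0.91 × 0.45² = 0.0921 mA.

Saturation; I_D = 0.0921 mA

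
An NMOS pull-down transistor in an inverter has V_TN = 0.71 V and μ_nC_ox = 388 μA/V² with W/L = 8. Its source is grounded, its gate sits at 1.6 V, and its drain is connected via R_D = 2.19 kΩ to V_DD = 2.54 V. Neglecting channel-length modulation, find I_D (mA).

I_D = 0.948 mA

V_GS = V_G = 1.6 V, so V_ov = 1.6 − 0.71 = 0.89 V.
k_n = μ_nC_ox · (W/L) = 3.104 mA/V².
Assume saturation: I_D = ½ k_n V_ov² = 0.5 × 3.104 × 0.89² = 1.23 mA, giving V_DS = V_DD − I_D R_D = 2.54 − 1.23 × 2.19 = -0.152 V.
But -0.152 V < V_ov = 0.89 V, so the device is actually in triode.
In triode I_D = k_n[V_ov V_DS − ½ V_DS²] and I_D = (V_DD − V_DS)/R_D. Equating: 3.4 V_DS² − 7.05 V_DS + 2.54 = 0, giving V_DS = 0.464 V (the root below V_ov).
I_D = (2.54 − 0.464) / 2.19 = 0.948 mA.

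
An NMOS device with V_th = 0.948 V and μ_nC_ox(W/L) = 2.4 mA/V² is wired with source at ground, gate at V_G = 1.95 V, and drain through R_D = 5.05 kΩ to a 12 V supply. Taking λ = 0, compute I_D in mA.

V_GS = V_G = 1.95 V, so V_ov = 1.95 − 0.948 = 1 V.
Assume saturation: I_D = ½ k_n V_ov² = 0.5 × 2.4 × 1² = 1.2 mA, giving V_DS = V_DD − I_D R_D = 12 − 1.2 × 5.05 = 5.92 V.
V_DS = 5.92 V ≥ V_ov = 1 V, confirming saturation.

I_D = 1.20 mA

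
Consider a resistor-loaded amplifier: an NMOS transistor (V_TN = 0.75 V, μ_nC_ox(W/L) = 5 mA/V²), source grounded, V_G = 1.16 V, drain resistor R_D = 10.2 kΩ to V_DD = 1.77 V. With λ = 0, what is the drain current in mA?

I_D = 0.165 mA

V_GS = V_G = 1.16 V, so V_ov = 1.16 − 0.75 = 0.41 V.
Assume saturation: I_D = ½ k_n V_ov² = 0.5 × 5 × 0.41² = 0.42 mA, giving V_DS = V_DD − I_D R_D = 1.77 − 0.42 × 10.2 = -2.52 V.
But -2.52 V < V_ov = 0.41 V, so the device is actually in triode.
In triode I_D = k_n[V_ov V_DS − ½ V_DS²] and I_D = (V_DD − V_DS)/R_D. Equating: 25.5 V_DS² − 21.91 V_DS + 1.77 = 0, giving V_DS = 0.0903 V (the root below V_ov).
I_D = (1.77 − 0.0903) / 10.2 = 0.165 mA.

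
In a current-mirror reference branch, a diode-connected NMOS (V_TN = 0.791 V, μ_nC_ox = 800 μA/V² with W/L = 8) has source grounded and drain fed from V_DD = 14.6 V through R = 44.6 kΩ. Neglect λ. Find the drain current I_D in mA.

I_D = 0.303 mA

With gate tied to drain, V_GS = V_DS ≥ V_GS − V_TN, so the device is in saturation.
k_n = μ_nC_ox · (W/L) = 6.4 mA/V².
KCL at the drain: ½ k_n (V_GS − V_TN)² = (V_DD − V_GS)/R.
Let x = V_GS − 0.791. Then 143 x² + x − 13.81 = 0, giving x = 0.308 V (positive root), so V_GS = 1.1 V.
I_D = (V_DD − V_GS)/R = (14.6 − 1.1) / 44.6 = 0.303 mA.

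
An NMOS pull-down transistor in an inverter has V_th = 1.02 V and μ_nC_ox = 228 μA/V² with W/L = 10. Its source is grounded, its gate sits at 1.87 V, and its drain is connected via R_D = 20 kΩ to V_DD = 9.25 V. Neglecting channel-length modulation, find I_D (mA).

I_D = 0.449 mA

V_GS = V_G = 1.87 V, so V_ov = 1.87 − 1.02 = 0.85 V.
k_n = μ_nC_ox · (W/L) = 2.28 mA/V².
Assume saturation: I_D = ½ k_n V_ov² = 0.5 × 2.28 × 0.85² = 0.824 mA, giving V_DS = V_DD − I_D R_D = 9.25 − 0.824 × 20 = -7.22 V.
But -7.22 V < V_ov = 0.85 V, so the device is actually in triode.
In triode I_D = k_n[V_ov V_DS − ½ V_DS²] and I_D = (V_DD − V_DS)/R_D. Equating: 22.8 V_DS² − 39.76 V_DS + 9.25 = 0, giving V_DS = 0.276 V (the root below V_ov).
I_D = (9.25 − 0.276) / 20 = 0.449 mA.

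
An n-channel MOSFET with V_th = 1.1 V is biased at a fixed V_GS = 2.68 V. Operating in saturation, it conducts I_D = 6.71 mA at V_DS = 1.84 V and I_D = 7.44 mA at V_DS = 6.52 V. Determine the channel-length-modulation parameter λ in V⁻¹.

With V_GS fixed, I_D ∝ (1 + λ V_DS) in saturation, so I_D2/I_D1 = (1 + λ V_DS2)/(1 + λ V_DS1).
7.44/6.71 = 1.109 = (1 + 6.52 λ)/(1 + 1.84 λ).
Solving: λ (I_D1 V_DS2 − I_D2 V_DS1) = I_D2 − I_D1, so λ = (7.44 − 6.71) / (6.71 × 6.52 − 7.44 × 1.84) = 0.73 / 30.1 = 0.0243 V⁻¹.

λ = 0.0243 V⁻¹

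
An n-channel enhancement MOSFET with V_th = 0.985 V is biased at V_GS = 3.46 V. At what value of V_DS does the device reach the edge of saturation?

The boundary between triode and saturation is V_DS = V_GS − V_th = V_ov.
V_ov = 3.46 − 0.985 = 2.48 V.

V_DS,sat = 2.48 V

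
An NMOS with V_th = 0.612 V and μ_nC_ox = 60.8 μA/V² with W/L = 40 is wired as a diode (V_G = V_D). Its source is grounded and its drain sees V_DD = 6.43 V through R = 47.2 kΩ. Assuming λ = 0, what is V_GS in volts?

With gate tied to drain, V_GS = V_DS ≥ V_GS − V_th, so the device is in saturation.
k_n = μ_nC_ox · (W/L) = 2.432 mA/V².
KCL at the drain: ½ k_n (V_GS − V_th)² = (V_DD − V_GS)/R.
Let x = V_GS − 0.612. Then 57.4 x² + x − 5.818 = 0, giving x = 0.31 V (positive root), so V_GS = 0.922 V.
I_D = (V_DD − V_GS)/R = (6.43 − 0.922) / 47.2 = 0.117 mA.

V_GS = 0.922 V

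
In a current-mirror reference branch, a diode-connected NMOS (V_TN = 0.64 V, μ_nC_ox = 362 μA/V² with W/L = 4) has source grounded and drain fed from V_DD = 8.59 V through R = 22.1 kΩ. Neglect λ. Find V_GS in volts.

V_GS = 1.31 V

With gate tied to drain, V_GS = V_DS ≥ V_GS − V_TN, so the device is in saturation.
k_n = μ_nC_ox · (W/L) = 1.448 mA/V².
KCL at the drain: ½ k_n (V_GS − V_TN)² = (V_DD − V_GS)/R.
Let x = V_GS − 0.64. Then 16 x² + x − 7.95 = 0, giving x = 0.674 V (positive root), so V_GS = 1.31 V.
I_D = (V_DD − V_GS)/R = (8.59 − 1.31) / 22.1 = 0.329 mA.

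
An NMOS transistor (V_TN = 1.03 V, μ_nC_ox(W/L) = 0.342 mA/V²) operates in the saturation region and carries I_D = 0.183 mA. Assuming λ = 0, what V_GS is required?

In saturation I_D = ½ k_n (V_GS − V_TN)², so V_GS − V_TN = √(2 I_D / k_n) = √(2 × 0.183 / 0.342) = 1.03 V.
V_GS = 1.03 + 1.03 = 2.06 V.

V_GS = 2.06 V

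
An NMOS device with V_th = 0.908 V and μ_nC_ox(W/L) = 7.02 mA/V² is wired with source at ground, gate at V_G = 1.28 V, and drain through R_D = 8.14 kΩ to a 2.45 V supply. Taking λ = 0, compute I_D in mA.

V_GS = V_G = 1.28 V, so V_ov = 1.28 − 0.908 = 0.372 V.
Assume saturation: I_D = ½ k_n V_ov² = 0.5 × 7.02 × 0.372² = 0.486 mA, giving V_DS = V_DD − I_D R_D = 2.45 − 0.486 × 8.14 = -1.5 V.
But -1.5 V < V_ov = 0.372 V, so the device is actually in triode.
In triode I_D = k_n[V_ov V_DS − ½ V_DS²] and I_D = (V_DD − V_DS)/R_D. Equating: 28.6 V_DS² − 22.26 V_DS + 2.45 = 0, giving V_DS = 0.133 V (the root below V_ov).
I_D = (2.45 − 0.133) / 8.14 = 0.285 mA.

I_D = 0.285 mA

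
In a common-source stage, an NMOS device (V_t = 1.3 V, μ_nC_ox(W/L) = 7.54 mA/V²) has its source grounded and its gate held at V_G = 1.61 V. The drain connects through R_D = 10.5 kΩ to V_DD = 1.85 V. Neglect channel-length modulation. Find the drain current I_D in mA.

V_GS = V_G = 1.61 V, so V_ov = 1.61 − 1.3 = 0.31 V.
Assume saturation: I_D = ½ k_n V_ov² = 0.5 × 7.54 × 0.31² = 0.362 mA, giving V_DS = V_DD − I_D R_D = 1.85 − 0.362 × 10.5 = -1.95 V.
But -1.95 V < V_ov = 0.31 V, so the device is actually in triode.
In triode I_D = k_n[V_ov V_DS − ½ V_DS²] and I_D = (V_DD − V_DS)/R_D. Equating: 39.6 V_DS² − 25.54 V_DS + 1.85 = 0, giving V_DS = 0.0831 V (the root below V_ov).
I_D = (1.85 − 0.0831) / 10.5 = 0.168 mA.

I_D = 0.168 mA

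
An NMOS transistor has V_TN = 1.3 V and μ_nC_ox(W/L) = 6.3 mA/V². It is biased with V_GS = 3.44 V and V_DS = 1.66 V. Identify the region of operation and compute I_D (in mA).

Triode; I_D = 13.7 mA

V_ov = V_GS − V_TN = 3.44 − 1.3 = 2.14 V.
Since V_DS = 1.66 V < V_ov = 2.14 V, the device is in the triode region.
I_D = k_n [V_ov · V_DS − ½ V_DS²] = 6.3 × [2.14 × 1.66 − 0.5 × 1.66²] = 13.7 mA.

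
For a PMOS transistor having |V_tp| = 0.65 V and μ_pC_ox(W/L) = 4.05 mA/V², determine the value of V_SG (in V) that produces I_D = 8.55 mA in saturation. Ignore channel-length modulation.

V_SG = 2.70 V

In saturation I_D = ½ k_p (V_SG − |V_tp|)², so V_SG − |V_tp| = √(2 I_D / k_p) = √(2 × 8.55 / 4.05) = 2.05 V.
V_SG = 0.65 + 2.05 = 2.7 V.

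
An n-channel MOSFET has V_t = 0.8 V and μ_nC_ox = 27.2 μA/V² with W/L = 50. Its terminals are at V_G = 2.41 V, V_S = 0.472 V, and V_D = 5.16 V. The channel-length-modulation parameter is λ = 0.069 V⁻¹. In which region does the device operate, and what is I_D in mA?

V_GS = V_G − V_S = 2.41 − 0.472 = 1.94 V; V_DS = V_D − V_S = 5.16 − 0.472 = 4.69 V.
k_n = μ_nC_ox · (W/L) = 1.36 mA/V².
V_ov = V_GS − V_t = 1.94 − 0.8 = 1.14 V.
Since V_DS = 4.69 V ≥ V_ov = 1.14 V, the device is in saturation.
I_D = ½ k_n V_ov² (1 + λ V_DS) = 0.5 × 1.36 × 1.14² × (1 + 0.069 × 4.69) = 1.17 mA.

Saturation; I_D = 1.17 mA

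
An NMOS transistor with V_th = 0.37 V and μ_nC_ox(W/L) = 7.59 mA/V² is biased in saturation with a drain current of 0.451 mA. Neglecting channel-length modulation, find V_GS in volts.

V_GS = 0.715 V

In saturation I_D = ½ k_n (V_GS − V_th)², so V_GS − V_th = √(2 I_D / k_n) = √(2 × 0.451 / 7.59) = 0.345 V.
V_GS = 0.37 + 0.345 = 0.715 V.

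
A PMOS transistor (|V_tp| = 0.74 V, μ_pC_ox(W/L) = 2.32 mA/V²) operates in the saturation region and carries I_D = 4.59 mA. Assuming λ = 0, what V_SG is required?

In saturation I_D = ½ k_p (V_SG − |V_tp|)², so V_SG − |V_tp| = √(2 I_D / k_p) = √(2 × 4.59 / 2.32) = 1.99 V.
V_SG = 0.74 + 1.99 = 2.73 V.

V_SG = 2.73 V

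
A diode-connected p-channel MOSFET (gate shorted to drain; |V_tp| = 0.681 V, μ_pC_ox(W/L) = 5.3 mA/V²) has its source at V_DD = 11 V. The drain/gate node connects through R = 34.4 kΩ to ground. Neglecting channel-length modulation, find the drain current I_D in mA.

I_D = 0.290 mA

With gate tied to drain, V_SG = V_SD ≥ V_SG − |V_tp|, so the device is in saturation.
KCL at the drain: ½ k_p (V_SG − |V_tp|)² = (V_DD − V_SG)/R.
Let x = V_SG − 0.681. Then 91.2 x² + x − 10.32 = 0, giving x = 0.331 V (positive root), so V_SG = 1.01 V.
I_D = (V_DD − V_SG)/R = (11 − 1.01) / 34.4 = 0.29 mA.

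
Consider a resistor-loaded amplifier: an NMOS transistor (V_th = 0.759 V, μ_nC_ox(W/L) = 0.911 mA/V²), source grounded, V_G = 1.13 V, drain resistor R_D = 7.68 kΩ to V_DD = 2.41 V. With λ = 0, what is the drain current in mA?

I_D = 0.0627 mA

V_GS = V_G = 1.13 V, so V_ov = 1.13 − 0.759 = 0.371 V.
Assume saturation: I_D = ½ k_n V_ov² = 0.5 × 0.911 × 0.371² = 0.0627 mA, giving V_DS = V_DD − I_D R_D = 2.41 − 0.0627 × 7.68 = 1.93 V.
V_DS = 1.93 V ≥ V_ov = 0.371 V, confirming saturation.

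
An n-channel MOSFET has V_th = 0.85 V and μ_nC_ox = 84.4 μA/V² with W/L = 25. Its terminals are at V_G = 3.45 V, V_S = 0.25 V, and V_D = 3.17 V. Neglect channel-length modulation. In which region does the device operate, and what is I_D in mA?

V_GS = V_G − V_S = 3.45 − 0.25 = 3.2 V; V_DS = V_D − V_S = 3.17 − 0.25 = 2.92 V.
k_n = μ_nC_ox · (W/L) = 2.11 mA/V².
V_ov = V_GS − V_th = 3.2 − 0.85 = 2.35 V.
Since V_DS = 2.92 V ≥ V_ov = 2.35 V, the device is in saturation.
I_D = ½ k_n V_ov² = 0.5 × 2.11 × 2.35² = 5.83 mA.

Saturation; I_D = 5.83 mA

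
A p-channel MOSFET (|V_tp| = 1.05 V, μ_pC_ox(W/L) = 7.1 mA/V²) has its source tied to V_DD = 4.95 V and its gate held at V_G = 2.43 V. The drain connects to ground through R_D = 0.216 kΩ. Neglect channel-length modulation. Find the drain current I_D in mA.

I_D = 7.67 mA

V_SG = V_DD − V_G = 4.95 − 2.43 = 2.52 V, so V_ov = 2.52 − 1.05 = 1.47 V.
Assume saturation: I_D = ½ k_p V_ov² = 0.5 × 7.1 × 1.47² = 7.67 mA, giving V_SD = V_DD − I_D R_D = 4.95 − 7.67 × 0.216 = 3.29 V.
V_SD = 3.29 V ≥ V_ov = 1.47 V, confirming saturation.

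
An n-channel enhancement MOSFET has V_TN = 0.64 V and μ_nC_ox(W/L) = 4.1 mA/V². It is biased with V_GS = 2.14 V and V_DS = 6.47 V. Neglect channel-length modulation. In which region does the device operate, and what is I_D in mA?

V_ov = V_GS − V_TN = 2.14 − 0.64 = 1.5 V.
Since V_DS = 6.47 V ≥ V_ov = 1.5 V, the device is in saturation.
I_D = ½ k_n V_ov² = 0.5 × 4.1 × 1.5² = 4.61 mA.

Saturation; I_D = 4.61 mA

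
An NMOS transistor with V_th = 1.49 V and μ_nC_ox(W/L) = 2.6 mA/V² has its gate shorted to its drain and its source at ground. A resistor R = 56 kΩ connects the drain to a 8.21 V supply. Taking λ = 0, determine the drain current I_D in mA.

I_D = 0.115 mA

With gate tied to drain, V_GS = V_DS ≥ V_GS − V_th, so the device is in saturation.
KCL at the drain: ½ k_n (V_GS − V_th)² = (V_DD − V_GS)/R.
Let x = V_GS − 1.49. Then 72.8 x² + x − 6.72 = 0, giving x = 0.297 V (positive root), so V_GS = 1.79 V.
I_D = (V_DD − V_GS)/R = (8.21 − 1.79) / 56 = 0.115 mA.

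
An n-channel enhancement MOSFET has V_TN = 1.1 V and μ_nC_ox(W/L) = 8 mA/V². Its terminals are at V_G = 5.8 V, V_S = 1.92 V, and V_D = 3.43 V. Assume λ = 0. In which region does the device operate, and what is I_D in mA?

V_GS = V_G − V_S = 5.8 − 1.92 = 3.88 V; V_DS = V_D − V_S = 3.43 − 1.92 = 1.51 V.
V_ov = V_GS − V_TN = 3.88 − 1.1 = 2.78 V.
Since V_DS = 1.51 V < V_ov = 2.78 V, the device is in the triode region.
I_D = k_n [V_ov · V_DS − ½ V_DS²] = 8 × [2.78 × 1.51 − 0.5 × 1.51²] = 24.5 mA.

Triode; I_D = 24.5 mA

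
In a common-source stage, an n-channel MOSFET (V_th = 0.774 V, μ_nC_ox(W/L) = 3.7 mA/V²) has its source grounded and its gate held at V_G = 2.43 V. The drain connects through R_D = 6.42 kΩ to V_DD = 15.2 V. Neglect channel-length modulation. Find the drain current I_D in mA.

V_GS = V_G = 2.43 V, so V_ov = 2.43 − 0.774 = 1.66 V.
Assume saturation: I_D = ½ k_n V_ov² = 0.5 × 3.7 × 1.66² = 5.07 mA, giving V_DS = V_DD − I_D R_D = 15.2 − 5.07 × 6.42 = -17.4 V.
But -17.4 V < V_ov = 1.66 V, so the device is actually in triode.
In triode I_D = k_n[V_ov V_DS − ½ V_DS²] and I_D = (V_DD − V_DS)/R_D. Equating: 11.9 V_DS² − 40.34 V_DS + 15.2 = 0, giving V_DS = 0.432 V (the root below V_ov).
I_D = (15.2 − 0.432) / 6.42 = 2.3 mA.

I_D = 2.30 mA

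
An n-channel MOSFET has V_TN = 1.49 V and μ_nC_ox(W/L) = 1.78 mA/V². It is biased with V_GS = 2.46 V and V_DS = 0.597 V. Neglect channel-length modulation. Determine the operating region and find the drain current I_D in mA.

V_ov = V_GS − V_TN = 2.46 − 1.49 = 0.97 V.
Since V_DS = 0.597 V < V_ov = 0.97 V, the device is in the triode region.
I_D = k_n [V_ov · V_DS − ½ V_DS²] = 1.78 × [0.97 × 0.597 − 0.5 × 0.597²] = 0.714 mA.

Triode; I_D = 0.714 mA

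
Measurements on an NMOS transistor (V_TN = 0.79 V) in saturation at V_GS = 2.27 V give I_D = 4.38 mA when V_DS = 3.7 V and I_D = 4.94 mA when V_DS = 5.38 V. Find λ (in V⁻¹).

λ = 0.106 V⁻¹

With V_GS fixed, I_D ∝ (1 + λ V_DS) in saturation, so I_D2/I_D1 = (1 + λ V_DS2)/(1 + λ V_DS1).
4.94/4.38 = 1.128 = (1 + 5.38 λ)/(1 + 3.7 λ).
Solving: λ (I_D1 V_DS2 − I_D2 V_DS1) = I_D2 − I_D1, so λ = (4.94 − 4.38) / (4.38 × 5.38 − 4.94 × 3.7) = 0.56 / 5.29 = 0.106 V⁻¹.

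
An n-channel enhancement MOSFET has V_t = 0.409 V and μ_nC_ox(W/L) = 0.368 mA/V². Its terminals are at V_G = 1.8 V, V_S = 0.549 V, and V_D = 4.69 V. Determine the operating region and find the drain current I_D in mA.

V_GS = V_G − V_S = 1.8 − 0.549 = 1.25 V; V_DS = V_D − V_S = 4.69 − 0.549 = 4.14 V.
V_ov = V_GS − V_t = 1.25 − 0.409 = 0.842 V.
Since V_DS = 4.14 V ≥ V_ov = 0.842 V, the device is in saturation.
I_D = ½ k_n V_ov² = 0.5 × 0.368 × 0.842² = 0.13 mA.

Saturation; I_D = 0.130 mA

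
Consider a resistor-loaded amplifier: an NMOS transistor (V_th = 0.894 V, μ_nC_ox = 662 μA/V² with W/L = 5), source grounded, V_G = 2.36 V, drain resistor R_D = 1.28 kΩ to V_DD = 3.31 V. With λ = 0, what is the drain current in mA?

V_GS = V_G = 2.36 V, so V_ov = 2.36 − 0.894 = 1.47 V.
k_n = μ_nC_ox · (W/L) = 3.31 mA/V².
Assume saturation: I_D = ½ k_n V_ov² = 0.5 × 3.31 × 1.47² = 3.56 mA, giving V_DS = V_DD − I_D R_D = 3.31 − 3.56 × 1.28 = -1.24 V.
But -1.24 V < V_ov = 1.47 V, so the device is actually in triode.
In triode I_D = k_n[V_ov V_DS − ½ V_DS²] and I_D = (V_DD − V_DS)/R_D. Equating: 2.12 V_DS² − 7.211 V_DS + 3.31 = 0, giving V_DS = 0.547 V (the root below V_ov).
I_D = (3.31 − 0.547) / 1.28 = 2.16 mA.

I_D = 2.16 mA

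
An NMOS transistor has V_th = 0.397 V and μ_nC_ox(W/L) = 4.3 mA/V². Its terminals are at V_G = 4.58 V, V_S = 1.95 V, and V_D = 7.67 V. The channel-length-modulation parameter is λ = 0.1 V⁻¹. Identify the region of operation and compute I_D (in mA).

V_GS = V_G − V_S = 4.58 − 1.95 = 2.63 V; V_DS = V_D − V_S = 7.67 − 1.95 = 5.72 V.
V_ov = V_GS − V_th = 2.63 − 0.397 = 2.23 V.
Since V_DS = 5.72 V ≥ V_ov = 2.23 V, the device is in saturation.
I_D = ½ k_n V_ov² (1 + λ V_DS) = 0.5 × 4.3 × 2.23² × (1 + 0.1 × 5.72) = 16.9 mA.

Saturation; I_D = 16.9 mA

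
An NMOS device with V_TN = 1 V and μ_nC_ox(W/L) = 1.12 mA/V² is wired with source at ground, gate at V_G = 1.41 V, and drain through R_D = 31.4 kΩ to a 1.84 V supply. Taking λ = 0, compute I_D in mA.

I_D = 0.0541 mA

V_GS = V_G = 1.41 V, so V_ov = 1.41 − 1 = 0.41 V.
Assume saturation: I_D = ½ k_n V_ov² = 0.5 × 1.12 × 0.41² = 0.0941 mA, giving V_DS = V_DD − I_D R_D = 1.84 − 0.0941 × 31.4 = -1.12 V.
But -1.12 V < V_ov = 0.41 V, so the device is actually in triode.
In triode I_D = k_n[V_ov V_DS − ½ V_DS²] and I_D = (V_DD − V_DS)/R_D. Equating: 17.6 V_DS² − 15.42 V_DS + 1.84 = 0, giving V_DS = 0.142 V (the root below V_ov).
I_D = (1.84 − 0.142) / 31.4 = 0.0541 mA.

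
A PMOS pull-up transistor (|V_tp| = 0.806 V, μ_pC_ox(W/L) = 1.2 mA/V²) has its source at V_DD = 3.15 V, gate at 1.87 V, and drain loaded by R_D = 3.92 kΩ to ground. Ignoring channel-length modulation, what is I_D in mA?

I_D = 0.135 mA

V_SG = V_DD − V_G = 3.15 − 1.87 = 1.28 V, so V_ov = 1.28 − 0.806 = 0.474 V.
Assume saturation: I_D = ½ k_p V_ov² = 0.5 × 1.2 × 0.474² = 0.135 mA, giving V_SD = V_DD − I_D R_D = 3.15 − 0.135 × 3.92 = 2.62 V.
V_SD = 2.62 V ≥ V_ov = 0.474 V, confirming saturation.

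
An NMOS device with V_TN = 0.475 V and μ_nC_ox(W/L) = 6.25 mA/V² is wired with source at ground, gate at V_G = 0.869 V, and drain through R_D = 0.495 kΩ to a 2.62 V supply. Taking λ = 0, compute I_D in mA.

V_GS = V_G = 0.869 V, so V_ov = 0.869 − 0.475 = 0.394 V.
Assume saturation: I_D = ½ k_n V_ov² = 0.5 × 6.25 × 0.394² = 0.485 mA, giving V_DS = V_DD − I_D R_D = 2.62 − 0.485 × 0.495 = 2.38 V.
V_DS = 2.38 V ≥ V_ov = 0.394 V, confirming saturation.

I_D = 0.485 mA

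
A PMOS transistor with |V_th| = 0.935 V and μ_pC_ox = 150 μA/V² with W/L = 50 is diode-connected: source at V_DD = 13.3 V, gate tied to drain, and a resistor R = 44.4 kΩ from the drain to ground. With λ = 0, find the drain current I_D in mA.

I_D = 0.272 mA

With gate tied to drain, V_SG = V_SD ≥ V_SG − |V_th|, so the device is in saturation.
k_p = μ_pC_ox · (W/L) = 7.5 mA/V².
KCL at the drain: ½ k_p (V_SG − |V_th|)² = (V_DD − V_SG)/R.
Let x = V_SG − 0.935. Then 166 x² + x − 12.37 = 0, giving x = 0.27 V (positive root), so V_SG = 1.2 V.
I_D = (V_DD − V_SG)/R = (13.3 − 1.2) / 44.4 = 0.272 mA.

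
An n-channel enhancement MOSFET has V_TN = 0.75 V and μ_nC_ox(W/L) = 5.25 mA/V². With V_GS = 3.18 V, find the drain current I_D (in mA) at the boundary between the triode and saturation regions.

At the boundary V_DS = V_ov = V_GS − V_TN = 3.18 − 0.75 = 2.43 V.
I_D = ½ k_n V_ov² = 0.5 × 5.25 × 2.43² = 15.5 mA.

I_D = 15.5 mA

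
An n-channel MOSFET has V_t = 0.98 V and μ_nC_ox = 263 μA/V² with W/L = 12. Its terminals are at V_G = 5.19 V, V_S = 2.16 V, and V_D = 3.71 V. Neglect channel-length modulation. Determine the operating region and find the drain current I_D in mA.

V_GS = V_G − V_S = 5.19 − 2.16 = 3.03 V; V_DS = V_D − V_S = 3.71 − 2.16 = 1.55 V.
k_n = μ_nC_ox · (W/L) = 3.156 mA/V².
V_ov = V_GS − V_t = 3.03 − 0.98 = 2.05 V.
Since V_DS = 1.55 V < V_ov = 2.05 V, the device is in the triode region.
I_D = k_n [V_ov · V_DS − ½ V_DS²] = 3.156 × [2.05 × 1.55 − 0.5 × 1.55²] = 6.24 mA.

Triode; I_D = 6.24 mA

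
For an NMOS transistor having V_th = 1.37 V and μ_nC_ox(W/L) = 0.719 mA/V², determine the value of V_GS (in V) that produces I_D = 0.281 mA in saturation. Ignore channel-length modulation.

In saturation I_D = ½ k_n (V_GS − V_th)², so V_GS − V_th = √(2 I_D / k_n) = √(2 × 0.281 / 0.719) = 0.884 V.
V_GS = 1.37 + 0.884 = 2.25 V.

V_GS = 2.25 V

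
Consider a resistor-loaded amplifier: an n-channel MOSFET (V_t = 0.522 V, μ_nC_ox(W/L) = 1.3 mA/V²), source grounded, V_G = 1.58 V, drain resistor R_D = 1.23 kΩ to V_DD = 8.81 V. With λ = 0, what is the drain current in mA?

V_GS = V_G = 1.58 V, so V_ov = 1.58 − 0.522 = 1.06 V.
Assume saturation: I_D = ½ k_n V_ov² = 0.5 × 1.3 × 1.06² = 0.728 mA, giving V_DS = V_DD − I_D R_D = 8.81 − 0.728 × 1.23 = 7.92 V.
V_DS = 7.92 V ≥ V_ov = 1.06 V, confirming saturation.

I_D = 0.728 mA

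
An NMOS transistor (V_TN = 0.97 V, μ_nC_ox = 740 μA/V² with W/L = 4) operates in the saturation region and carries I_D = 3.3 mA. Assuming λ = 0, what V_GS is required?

k_n = μ_nC_ox · (W/L) = 2.96 mA/V².
In saturation I_D = ½ k_n (V_GS − V_TN)², so V_GS − V_TN = √(2 I_D / k_n) = √(2 × 3.3 / 2.96) = 1.49 V.
V_GS = 0.97 + 1.49 = 2.46 V.

V_GS = 2.46 V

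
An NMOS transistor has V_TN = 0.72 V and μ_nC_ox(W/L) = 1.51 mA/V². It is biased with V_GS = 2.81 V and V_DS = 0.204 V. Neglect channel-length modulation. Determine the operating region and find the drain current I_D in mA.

Triode; I_D = 0.612 mA

V_ov = V_GS − V_TN = 2.81 − 0.72 = 2.09 V.
Since V_DS = 0.204 V < V_ov = 2.09 V, the device is in the triode region.
I_D = k_n [V_ov · V_DS − ½ V_DS²] = 1.51 × [2.09 × 0.204 − 0.5 × 0.204²] = 0.612 mA.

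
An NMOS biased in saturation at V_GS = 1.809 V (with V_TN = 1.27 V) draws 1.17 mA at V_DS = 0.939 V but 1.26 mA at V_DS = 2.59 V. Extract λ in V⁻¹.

λ = 0.0487 V⁻¹

With V_GS fixed, I_D ∝ (1 + λ V_DS) in saturation, so I_D2/I_D1 = (1 + λ V_DS2)/(1 + λ V_DS1).
1.26/1.17 = 1.077 = (1 + 2.59 λ)/(1 + 0.939 λ).
Solving: λ (I_D1 V_DS2 − I_D2 V_DS1) = I_D2 − I_D1, so λ = (1.26 − 1.17) / (1.17 × 2.59 − 1.26 × 0.939) = 0.09 / 1.85 = 0.0487 V⁻¹.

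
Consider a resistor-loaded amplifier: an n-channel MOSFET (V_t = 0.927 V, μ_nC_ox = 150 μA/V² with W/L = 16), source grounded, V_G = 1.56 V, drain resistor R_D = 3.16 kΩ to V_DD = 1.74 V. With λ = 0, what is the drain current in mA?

I_D = 0.421 mA

V_GS = V_G = 1.56 V, so V_ov = 1.56 − 0.927 = 0.633 V.
k_n = μ_nC_ox · (W/L) = 2.4 mA/V².
Assume saturation: I_D = ½ k_n V_ov² = 0.5 × 2.4 × 0.633² = 0.481 mA, giving V_DS = V_DD − I_D R_D = 1.74 − 0.481 × 3.16 = 0.221 V.
But 0.221 V < V_ov = 0.633 V, so the device is actually in triode.
In triode I_D = k_n[V_ov V_DS − ½ V_DS²] and I_D = (V_DD − V_DS)/R_D. Equating: 3.79 V_DS² − 5.801 V_DS + 1.74 = 0, giving V_DS = 0.41 V (the root below V_ov).
I_D = (1.74 − 0.41) / 3.16 = 0.421 mA.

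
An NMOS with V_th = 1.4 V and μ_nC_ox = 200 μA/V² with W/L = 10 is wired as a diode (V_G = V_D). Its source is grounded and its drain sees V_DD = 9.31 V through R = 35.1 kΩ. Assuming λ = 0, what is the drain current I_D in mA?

With gate tied to drain, V_GS = V_DS ≥ V_GS − V_th, so the device is in saturation.
k_n = μ_nC_ox · (W/L) = 2 mA/V².
KCL at the drain: ½ k_n (V_GS − V_th)² = (V_DD − V_GS)/R.
Let x = V_GS − 1.4. Then 35.1 x² + x − 7.91 = 0, giving x = 0.461 V (positive root), so V_GS = 1.86 V.
I_D = (V_DD − V_GS)/R = (9.31 − 1.86) / 35.1 = 0.212 mA.

I_D = 0.212 mA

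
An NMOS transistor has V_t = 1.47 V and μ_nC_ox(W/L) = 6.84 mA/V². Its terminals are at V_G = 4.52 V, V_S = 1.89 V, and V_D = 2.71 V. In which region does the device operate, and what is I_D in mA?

V_GS = V_G − V_S = 4.52 − 1.89 = 2.63 V; V_DS = V_D − V_S = 2.71 − 1.89 = 0.82 V.
V_ov = V_GS − V_t = 2.63 − 1.47 = 1.16 V.
Since V_DS = 0.82 V < V_ov = 1.16 V, the device is in the triode region.
I_D = k_n [V_ov · V_DS − ½ V_DS²] = 6.84 × [1.16 × 0.82 − 0.5 × 0.82²] = 4.21 mA.

Triode; I_D = 4.21 mA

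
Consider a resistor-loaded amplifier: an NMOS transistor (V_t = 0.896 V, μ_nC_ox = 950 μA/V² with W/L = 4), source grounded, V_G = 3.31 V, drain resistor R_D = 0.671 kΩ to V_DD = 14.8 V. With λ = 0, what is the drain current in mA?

V_GS = V_G = 3.31 V, so V_ov = 3.31 − 0.896 = 2.41 V.
k_n = μ_nC_ox · (W/L) = 3.8 mA/V².
Assume saturation: I_D = ½ k_n V_ov² = 0.5 × 3.8 × 2.41² = 11.1 mA, giving V_DS = V_DD − I_D R_D = 14.8 − 11.1 × 0.671 = 7.37 V.
V_DS = 7.37 V ≥ V_ov = 2.41 V, confirming saturation.

I_D = 11.1 mA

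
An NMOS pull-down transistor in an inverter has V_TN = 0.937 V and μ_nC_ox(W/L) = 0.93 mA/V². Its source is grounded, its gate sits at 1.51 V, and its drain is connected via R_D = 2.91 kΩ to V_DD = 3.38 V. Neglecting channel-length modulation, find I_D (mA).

V_GS = V_G = 1.51 V, so V_ov = 1.51 − 0.937 = 0.573 V.
Assume saturation: I_D = ½ k_n V_ov² = 0.5 × 0.93 × 0.573² = 0.153 mA, giving V_DS = V_DD − I_D R_D = 3.38 − 0.153 × 2.91 = 2.94 V.
V_DS = 2.94 V ≥ V_ov = 0.573 V, confirming saturation.

I_D = 0.153 mA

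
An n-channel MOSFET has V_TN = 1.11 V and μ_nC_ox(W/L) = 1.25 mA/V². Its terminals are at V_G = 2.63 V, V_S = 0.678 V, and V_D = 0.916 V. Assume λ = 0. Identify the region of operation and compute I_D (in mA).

Triode; I_D = 0.215 mA

V_GS = V_G − V_S = 2.63 − 0.678 = 1.95 V; V_DS = V_D − V_S = 0.916 − 0.678 = 0.238 V.
V_ov = V_GS − V_TN = 1.95 − 1.11 = 0.842 V.
Since V_DS = 0.238 V < V_ov = 0.842 V, the device is in the triode region.
I_D = k_n [V_ov · V_DS − ½ V_DS²] = 1.25 × [0.842 × 0.238 − 0.5 × 0.238²] = 0.215 mA.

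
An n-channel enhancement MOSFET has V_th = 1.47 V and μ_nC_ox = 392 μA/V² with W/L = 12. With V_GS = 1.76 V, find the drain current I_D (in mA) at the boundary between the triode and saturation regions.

I_D = 0.198 mA

At the boundary V_DS = V_ov = V_GS − V_th = 1.76 − 1.47 = 0.29 V.
k_n = μ_nC_ox · (W/L) = 4.704 mA/V².
I_D = ½ k_n V_ov² = 0.5 × 4.704 × 0.29² = 0.198 mA.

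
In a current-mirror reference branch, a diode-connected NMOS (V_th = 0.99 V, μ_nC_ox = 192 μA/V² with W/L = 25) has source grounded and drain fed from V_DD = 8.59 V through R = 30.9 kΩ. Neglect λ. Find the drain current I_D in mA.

With gate tied to drain, V_GS = V_DS ≥ V_GS − V_th, so the device is in saturation.
k_n = μ_nC_ox · (W/L) = 4.8 mA/V².
KCL at the drain: ½ k_n (V_GS − V_th)² = (V_DD − V_GS)/R.
Let x = V_GS − 0.99. Then 74.2 x² + x − 7.6 = 0, giving x = 0.313 V (positive root), so V_GS = 1.3 V.
I_D = (V_DD − V_GS)/R = (8.59 − 1.3) / 30.9 = 0.236 mA.

I_D = 0.236 mA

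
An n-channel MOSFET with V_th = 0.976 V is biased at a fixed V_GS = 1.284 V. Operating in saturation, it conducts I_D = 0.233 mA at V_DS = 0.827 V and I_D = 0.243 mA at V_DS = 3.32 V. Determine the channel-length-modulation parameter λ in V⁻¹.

With V_GS fixed, I_D ∝ (1 + λ V_DS) in saturation, so I_D2/I_D1 = (1 + λ V_DS2)/(1 + λ V_DS1).
0.243/0.233 = 1.043 = (1 + 3.32 λ)/(1 + 0.827 λ).
Solving: λ (I_D1 V_DS2 − I_D2 V_DS1) = I_D2 − I_D1, so λ = (0.243 − 0.233) / (0.233 × 3.32 − 0.243 × 0.827) = 0.01 / 0.573 = 0.0175 V⁻¹.

λ = 0.0175 V⁻¹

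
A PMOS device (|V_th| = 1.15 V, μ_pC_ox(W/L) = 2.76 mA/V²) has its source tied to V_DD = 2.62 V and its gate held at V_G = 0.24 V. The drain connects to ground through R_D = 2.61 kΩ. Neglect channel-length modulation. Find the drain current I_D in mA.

V_SG = V_DD − V_G = 2.62 − 0.24 = 2.38 V, so V_ov = 2.38 − 1.15 = 1.23 V.
Assume saturation: I_D = ½ k_p V_ov² = 0.5 × 2.76 × 1.23² = 2.09 mA, giving V_SD = V_DD − I_D R_D = 2.62 − 2.09 × 2.61 = -2.83 V.
But -2.83 V < V_ov = 1.23 V, so the device is actually in triode.
In triode I_D = k_p[V_ov V_SD − ½ V_SD²] and I_D = (V_DD − V_SD)/R_D. Equating: 3.6 V_SD² − 9.86 V_SD + 2.62 = 0, giving V_SD = 0.298 V (the root below V_ov).
I_D = (2.62 − 0.298) / 2.61 = 0.89 mA.

I_D = 0.890 mA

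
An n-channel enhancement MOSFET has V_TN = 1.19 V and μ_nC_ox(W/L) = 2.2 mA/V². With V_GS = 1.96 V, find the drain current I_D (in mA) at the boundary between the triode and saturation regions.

At the boundary V_DS = V_ov = V_GS − V_TN = 1.96 − 1.19 = 0.77 V.
I_D = ½ k_n V_ov² = 0.5 × 2.2 × 0.77² = 0.652 mA.

I_D = 0.652 mA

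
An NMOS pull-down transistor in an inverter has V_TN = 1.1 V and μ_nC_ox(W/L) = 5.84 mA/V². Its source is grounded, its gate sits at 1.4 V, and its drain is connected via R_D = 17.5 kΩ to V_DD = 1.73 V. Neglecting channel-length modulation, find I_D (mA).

V_GS = V_G = 1.4 V, so V_ov = 1.4 − 1.1 = 0.3 V.
Assume saturation: I_D = ½ k_n V_ov² = 0.5 × 5.84 × 0.3² = 0.263 mA, giving V_DS = V_DD − I_D R_D = 1.73 − 0.263 × 17.5 = -2.87 V.
But -2.87 V < V_ov = 0.3 V, so the device is actually in triode.
In triode I_D = k_n[V_ov V_DS − ½ V_DS²] and I_D = (V_DD − V_DS)/R_D. Equating: 51.1 V_DS² − 31.66 V_DS + 1.73 = 0, giving V_DS = 0.0606 V (the root below V_ov).
I_D = (1.73 − 0.0606) / 17.5 = 0.0954 mA.

I_D = 0.0954 mA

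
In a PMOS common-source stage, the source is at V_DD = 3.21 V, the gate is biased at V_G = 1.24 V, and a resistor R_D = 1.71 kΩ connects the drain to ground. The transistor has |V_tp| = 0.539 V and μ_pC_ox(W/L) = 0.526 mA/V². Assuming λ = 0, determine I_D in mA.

I_D = 0.539 mA

V_SG = V_DD − V_G = 3.21 − 1.24 = 1.97 V, so V_ov = 1.97 − 0.539 = 1.43 V.
Assume saturation: I_D = ½ k_p V_ov² = 0.5 × 0.526 × 1.43² = 0.539 mA, giving V_SD = V_DD − I_D R_D = 3.21 − 0.539 × 1.71 = 2.29 V.
V_SD = 2.29 V ≥ V_ov = 1.43 V, confirming saturation.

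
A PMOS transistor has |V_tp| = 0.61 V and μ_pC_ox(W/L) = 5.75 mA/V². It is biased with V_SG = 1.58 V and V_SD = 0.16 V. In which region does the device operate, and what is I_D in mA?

Triode; I_D = 0.819 mA

V_ov = V_SG − |V_tp| = 1.58 − 0.61 = 0.97 V.
Since V_SD = 0.16 V < V_ov = 0.97 V, the device is in the triode region.
I_D = k_p [V_ov · V_SD − ½ V_SD²] = 5.75 × [0.97 × 0.16 − 0.5 × 0.16²] = 0.819 mA.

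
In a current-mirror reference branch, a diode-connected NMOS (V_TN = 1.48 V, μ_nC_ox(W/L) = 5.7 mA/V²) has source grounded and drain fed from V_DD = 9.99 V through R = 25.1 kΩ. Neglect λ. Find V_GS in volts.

V_GS = 1.82 V

With gate tied to drain, V_GS = V_DS ≥ V_GS − V_TN, so the device is in saturation.
KCL at the drain: ½ k_n (V_GS − V_TN)² = (V_DD − V_GS)/R.
Let x = V_GS − 1.48. Then 71.5 x² + x − 8.51 = 0, giving x = 0.338 V (positive root), so V_GS = 1.82 V.
I_D = (V_DD − V_GS)/R = (9.99 − 1.82) / 25.1 = 0.326 mA.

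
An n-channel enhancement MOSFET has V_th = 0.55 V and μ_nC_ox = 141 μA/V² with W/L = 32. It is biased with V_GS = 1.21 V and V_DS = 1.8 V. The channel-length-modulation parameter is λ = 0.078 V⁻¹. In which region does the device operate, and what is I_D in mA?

k_n = μ_nC_ox · (W/L) = 4.512 mA/V².
V_ov = V_GS − V_th = 1.21 − 0.55 = 0.66 V.
Since V_DS = 1.8 V ≥ V_ov = 0.66 V, the device is in saturation.
I_D = ½ k_n V_ov² (1 + λ V_DS) = 0.5 × 4.512 × 0.66² × (1 + 0.078 × 1.8) = 1.12 mA.

Saturation; I_D = 1.12 mA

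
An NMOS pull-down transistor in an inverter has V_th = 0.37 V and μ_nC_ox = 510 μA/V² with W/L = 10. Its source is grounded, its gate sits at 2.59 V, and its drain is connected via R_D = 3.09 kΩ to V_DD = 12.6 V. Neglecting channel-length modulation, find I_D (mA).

V_GS = V_G = 2.59 V, so V_ov = 2.59 − 0.37 = 2.22 V.
k_n = μ_nC_ox · (W/L) = 5.1 mA/V².
Assume saturation: I_D = ½ k_n V_ov² = 0.5 × 5.1 × 2.22² = 12.6 mA, giving V_DS = V_DD − I_D R_D = 12.6 − 12.6 × 3.09 = -26.2 V.
But -26.2 V < V_ov = 2.22 V, so the device is actually in triode.
In triode I_D = k_n[V_ov V_DS − ½ V_DS²] and I_D = (V_DD − V_DS)/R_D. Equating: 7.88 V_DS² − 35.98 V_DS + 12.6 = 0, giving V_DS = 0.382 V (the root below V_ov).
I_D = (12.6 − 0.382) / 3.09 = 3.95 mA.

I_D = 3.95 mA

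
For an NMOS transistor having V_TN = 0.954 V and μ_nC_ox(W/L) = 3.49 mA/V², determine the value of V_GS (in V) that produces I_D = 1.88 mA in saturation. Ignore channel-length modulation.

In saturation I_D = ½ k_n (V_GS − V_TN)², so V_GS − V_TN = √(2 I_D / k_n) = √(2 × 1.88 / 3.49) = 1.04 V.
V_GS = 0.954 + 1.04 = 1.99 V.

V_GS = 1.99 V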